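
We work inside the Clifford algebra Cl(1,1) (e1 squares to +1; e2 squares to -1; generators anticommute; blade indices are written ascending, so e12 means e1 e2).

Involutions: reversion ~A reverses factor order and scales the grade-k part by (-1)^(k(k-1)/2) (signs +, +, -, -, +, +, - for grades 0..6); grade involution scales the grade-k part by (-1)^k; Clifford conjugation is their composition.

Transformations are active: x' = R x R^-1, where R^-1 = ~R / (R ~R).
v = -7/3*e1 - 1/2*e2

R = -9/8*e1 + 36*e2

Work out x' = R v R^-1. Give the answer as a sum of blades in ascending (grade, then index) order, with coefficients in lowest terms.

~R = -9/8*e1 + 36*e2, and R ~R = -82863/64, so R^-1 = ~R / (-82863/64).
R v = 165/8 + 1353/16*e12
Answer: 661/279*e1 - 361/558*e2


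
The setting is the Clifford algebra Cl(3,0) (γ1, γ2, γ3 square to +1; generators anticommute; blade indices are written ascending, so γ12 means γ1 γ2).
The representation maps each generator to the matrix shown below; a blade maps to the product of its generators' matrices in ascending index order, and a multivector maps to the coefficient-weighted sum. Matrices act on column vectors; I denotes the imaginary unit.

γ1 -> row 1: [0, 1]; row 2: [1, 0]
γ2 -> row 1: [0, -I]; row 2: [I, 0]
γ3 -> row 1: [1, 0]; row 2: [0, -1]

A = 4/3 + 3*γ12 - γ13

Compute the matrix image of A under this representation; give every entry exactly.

Bivector images (products of the table entries): rho(γ12) = rho(γ1)rho(γ2) = row 1: [I, 0]; row 2: [0, -I]; rho(γ13) = rho(γ1)rho(γ3) = row 1: [0, -1]; row 2: [1, 0].
M = (4/3)*1 + (3)*rho(γ12) + (-1)*rho(γ13), summed entrywise (1 is the identity matrix):
Answer: row 1: [4/3 + 3*I, 1]; row 2: [-1, 4/3 - 3*I]


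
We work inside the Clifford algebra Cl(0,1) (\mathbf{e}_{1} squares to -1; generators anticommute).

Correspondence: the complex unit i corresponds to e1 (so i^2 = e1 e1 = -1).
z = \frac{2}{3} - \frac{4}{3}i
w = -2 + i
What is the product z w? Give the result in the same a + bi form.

In blades: z = \frac{2}{3} - \frac{4}{3} e_{1}, w = -2 + e_{1}.
Distribute z over w term by term (generator squares from the signature, products reordered to ascending indices): (\frac{2}{3})*w = -\frac{4}{3} + \frac{2}{3} e_{1}; (-\frac{4}{3} e_{1})*w = \frac{4}{3} + \frac{8}{3} e_{1}.
Sum: \frac{10}{3} e_{1}; translating back through the correspondence:
Answer: \frac{10}{3}i


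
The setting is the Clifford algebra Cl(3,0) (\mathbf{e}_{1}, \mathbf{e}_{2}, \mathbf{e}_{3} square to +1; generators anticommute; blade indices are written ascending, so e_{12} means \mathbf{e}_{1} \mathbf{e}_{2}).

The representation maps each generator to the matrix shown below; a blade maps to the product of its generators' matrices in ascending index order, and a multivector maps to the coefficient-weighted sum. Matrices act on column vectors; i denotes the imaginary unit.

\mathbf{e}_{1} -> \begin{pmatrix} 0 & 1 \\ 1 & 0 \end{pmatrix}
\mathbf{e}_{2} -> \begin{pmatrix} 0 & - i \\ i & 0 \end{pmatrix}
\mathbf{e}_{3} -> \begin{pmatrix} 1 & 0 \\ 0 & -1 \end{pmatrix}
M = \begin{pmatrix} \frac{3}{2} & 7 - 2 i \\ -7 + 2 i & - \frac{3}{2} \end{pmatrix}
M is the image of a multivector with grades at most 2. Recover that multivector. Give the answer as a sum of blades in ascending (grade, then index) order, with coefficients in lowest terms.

Method: 1, rho(e_{1}), rho(e_{2}), rho(e_{3}) form a trace-orthogonal basis of the 2x2 complex matrices (tr(X Y) = 2 if X = Y, else 0), so M = m0*1 + m1*rho(e_{1}) + m2*rho(e_{2}) + m3*rho(e_{3}) with m0 = tr(M)/2 = 0, m1 = tr(M rho(e_{1}))/2 = 0, m2 = tr(M rho(e_{2}))/2 = 2 + 7 i, m3 = tr(M rho(e_{3}))/2 = \frac{3}{2}.
Multiplying table entries, the bivector images are rho(e_{12}) = i*rho(e_{3}), rho(e_{13}) = -i*rho(e_{2}), rho(e_{23}) = i*rho(e_{1}); with real blade coefficients the real parts of m0..m3 are the coefficients of 1, e_{1}, e_{2}, e_{3} and the imaginary parts give the bivectors (e_{23}: Im m1, e_{13}: -Im m2, e_{12}: Im m3).
Answer: 2 e_{2} + \frac{3}{2} e_{3} - 7 e_{13}


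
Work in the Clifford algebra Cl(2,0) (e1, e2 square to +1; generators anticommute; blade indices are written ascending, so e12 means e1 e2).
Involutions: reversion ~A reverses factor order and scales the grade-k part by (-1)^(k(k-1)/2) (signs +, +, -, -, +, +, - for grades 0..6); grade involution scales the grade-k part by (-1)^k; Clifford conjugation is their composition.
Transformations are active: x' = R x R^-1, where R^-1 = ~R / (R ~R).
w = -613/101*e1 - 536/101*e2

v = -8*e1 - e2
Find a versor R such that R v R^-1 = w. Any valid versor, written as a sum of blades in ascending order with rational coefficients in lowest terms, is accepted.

Reasoning: v^2 = w^2 = 65 since conjugation preserves the quadratic form; R = v + w = -1421/101*e1 - 637/101*e2 is then valid when invertible, keeping its own part and reversing (v - w)/2.
Answer: -1421/101*e1 - 637/101*e2


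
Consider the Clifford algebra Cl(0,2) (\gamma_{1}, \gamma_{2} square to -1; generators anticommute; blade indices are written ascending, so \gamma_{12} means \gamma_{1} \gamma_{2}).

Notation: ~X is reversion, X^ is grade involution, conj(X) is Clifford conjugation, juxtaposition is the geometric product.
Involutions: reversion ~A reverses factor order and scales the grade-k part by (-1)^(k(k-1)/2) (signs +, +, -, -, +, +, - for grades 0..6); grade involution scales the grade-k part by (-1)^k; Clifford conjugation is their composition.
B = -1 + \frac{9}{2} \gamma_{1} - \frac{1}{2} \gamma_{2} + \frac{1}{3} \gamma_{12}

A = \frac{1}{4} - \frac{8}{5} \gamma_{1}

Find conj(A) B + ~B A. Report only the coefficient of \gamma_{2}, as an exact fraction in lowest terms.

first term: -\frac{149}{20} - \frac{19}{40} \gamma_{1} - \frac{79}{120} \gamma_{2} - \frac{43}{60} \gamma_{12}
second term: \frac{139}{20} + \frac{109}{40} \gamma_{1} + \frac{49}{120} \gamma_{2} - \frac{53}{60} \gamma_{12}
Answer: -\frac{1}{4}


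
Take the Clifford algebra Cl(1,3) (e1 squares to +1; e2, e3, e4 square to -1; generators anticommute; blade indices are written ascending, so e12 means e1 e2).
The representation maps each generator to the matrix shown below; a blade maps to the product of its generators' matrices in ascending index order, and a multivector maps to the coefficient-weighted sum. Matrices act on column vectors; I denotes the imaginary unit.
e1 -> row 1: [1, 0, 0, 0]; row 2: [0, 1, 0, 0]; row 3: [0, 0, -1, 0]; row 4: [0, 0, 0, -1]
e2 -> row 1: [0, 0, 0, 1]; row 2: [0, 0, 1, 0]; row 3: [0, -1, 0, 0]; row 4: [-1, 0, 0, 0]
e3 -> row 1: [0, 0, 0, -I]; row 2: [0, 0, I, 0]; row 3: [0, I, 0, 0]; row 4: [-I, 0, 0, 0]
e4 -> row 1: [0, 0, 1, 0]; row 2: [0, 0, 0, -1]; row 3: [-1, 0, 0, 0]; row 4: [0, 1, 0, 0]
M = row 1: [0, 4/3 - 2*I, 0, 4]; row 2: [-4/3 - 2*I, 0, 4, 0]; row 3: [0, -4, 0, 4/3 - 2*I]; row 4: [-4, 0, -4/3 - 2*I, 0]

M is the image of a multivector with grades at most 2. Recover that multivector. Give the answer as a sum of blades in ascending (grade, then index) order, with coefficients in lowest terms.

Method: the blade images are trace-orthogonal — tr(rho(e_A) rho(e_B)^-1) = 4 if A = B and 0 otherwise — and rho(e_A)^-1 = (e_A)^2 * rho(e_A) with (e_A)^2 = +1 or -1, so the coefficient of e_A in the preimage is (e_A)^2 * tr(M rho(e_A))/4.
Nonzero projections over blades of grade <= 2: e2: (e2)^2 = -1, tr(M rho(e2)) = -16, coefficient 4; e24: (e24)^2 = -1, tr(M rho(e24)) = -16/3, coefficient 4/3; e34: (e34)^2 = -1, tr(M rho(e34)) = -8, coefficient 2. Every other blade of grade <= 2 projects to 0.
Answer: 4*e2 + 4/3*e24 + 2*e34


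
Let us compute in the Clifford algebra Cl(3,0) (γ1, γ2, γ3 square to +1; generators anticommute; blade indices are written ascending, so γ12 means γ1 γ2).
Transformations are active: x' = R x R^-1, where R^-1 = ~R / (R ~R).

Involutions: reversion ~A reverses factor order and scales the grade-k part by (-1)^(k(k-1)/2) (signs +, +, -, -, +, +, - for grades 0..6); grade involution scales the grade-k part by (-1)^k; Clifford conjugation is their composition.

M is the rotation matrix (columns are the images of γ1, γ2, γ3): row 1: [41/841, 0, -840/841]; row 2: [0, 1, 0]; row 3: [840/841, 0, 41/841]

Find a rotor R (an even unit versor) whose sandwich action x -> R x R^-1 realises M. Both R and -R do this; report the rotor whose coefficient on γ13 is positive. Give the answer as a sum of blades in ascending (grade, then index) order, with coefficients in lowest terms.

Method: write R = a + b12*γ12 + b13*γ13 + b23*γ23 with a^2 + b12^2 + b13^2 + b23^2 = 1 (so R^-1 = ~R). Expanding the columns R e_j ~R gives tr M = 4a^2 - 1 and, from the antisymmetric part, M21 - M12 = -4a*b12, M13 - M31 = 4a*b13, M32 - M23 = -4a*b23.
Here tr M = 923/841, so a^2 = (1 + tr M)/4 = 441/841 and a = ±21/29. Taking a = 21/29: M21 - M12 = 0, M13 - M31 = -1680/841, M32 - M23 = 0, giving b12 = 0, b13 = -20/29, b23 = 0, i.e. R = 21/29 - 20/29*γ13.
Its γ13 coefficient is negative, so report the other preimage -R.
Answer: -21/29 + 20/29*γ13. Recall the cover is two-to-one: with M of trace 923/841, both preimages act alike, and the stated γ13 sign chooses the sheet.


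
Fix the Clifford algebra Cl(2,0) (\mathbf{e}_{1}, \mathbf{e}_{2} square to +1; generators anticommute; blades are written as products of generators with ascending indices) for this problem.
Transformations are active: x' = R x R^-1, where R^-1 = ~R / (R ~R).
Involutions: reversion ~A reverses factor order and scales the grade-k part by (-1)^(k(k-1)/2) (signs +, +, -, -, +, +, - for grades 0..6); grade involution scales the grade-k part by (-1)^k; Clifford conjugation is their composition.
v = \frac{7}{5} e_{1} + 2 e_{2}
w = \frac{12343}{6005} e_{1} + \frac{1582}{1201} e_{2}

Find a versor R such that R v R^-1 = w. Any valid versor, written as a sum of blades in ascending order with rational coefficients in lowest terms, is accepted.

Why this works: both vectors square to \frac{149}{25}, so q(v) = q(w) and R = v + w = \frac{4150}{1201} e_{1} + \frac{3984}{1201} e_{2} carries v to w — its own direction survives, the complement (v - w)/2 flips.
Answer: \frac{4150}{1201} e_{1} + \frac{3984}{1201} e_{2}


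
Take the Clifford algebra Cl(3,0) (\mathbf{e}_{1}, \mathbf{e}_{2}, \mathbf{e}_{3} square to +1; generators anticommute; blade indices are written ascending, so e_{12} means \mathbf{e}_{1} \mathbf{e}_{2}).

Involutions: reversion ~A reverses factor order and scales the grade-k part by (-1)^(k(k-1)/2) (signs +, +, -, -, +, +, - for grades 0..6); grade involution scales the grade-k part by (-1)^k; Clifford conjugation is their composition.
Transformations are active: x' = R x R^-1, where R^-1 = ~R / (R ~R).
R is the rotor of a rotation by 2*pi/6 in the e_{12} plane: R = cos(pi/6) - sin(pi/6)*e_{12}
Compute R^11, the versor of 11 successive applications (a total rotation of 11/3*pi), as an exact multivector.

Rotor phase runs at HALF the rotation angle; powers of one rotor simply add phase, so after 11 steps in e_{12} the phase is 11*pi/6 = \frac{11 \pi}{6} and R^11 = cos(\frac{11 \pi}{6}) - sin(\frac{11 \pi}{6})*e_{12}.
cos(\frac{11 \pi}{6}) = \frac{\sqrt{3}}{2} and sin(\frac{11 \pi}{6}) = - \frac{1}{2}, so R^11 = \frac{\sqrt{3}}{2} + \frac{1}{2} e_{12}. The net rotation is 5/3*pi (after discarding 1 full turn, each of which contributes a factor -1 to the rotor); the rotor keeps the half-angle phase exactly.
Answer: \frac{\sqrt{3}}{2} + \frac{1}{2} e_{12}


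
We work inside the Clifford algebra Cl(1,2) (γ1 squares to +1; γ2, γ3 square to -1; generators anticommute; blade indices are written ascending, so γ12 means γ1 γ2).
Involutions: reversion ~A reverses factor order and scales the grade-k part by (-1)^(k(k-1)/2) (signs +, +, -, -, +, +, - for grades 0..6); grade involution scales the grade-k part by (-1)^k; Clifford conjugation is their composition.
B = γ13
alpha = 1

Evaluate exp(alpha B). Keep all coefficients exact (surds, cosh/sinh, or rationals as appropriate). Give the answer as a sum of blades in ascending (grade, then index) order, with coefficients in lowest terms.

B^2 = (1)^2*(γ13)^2 = 1*(+1) = 1 (a basis 2-blade squares to minus the product of its generators' squares).
B^2 = 1 — B^2 > 0, so the exponential closes hyperbolically: l = 1, alpha*l = 1, so exp(alpha B) = cosh(1) + (sinh(1)/1)*B = cosh(1) + (sinh(1))*B.
Answer: cosh(1) + sinh(1)*γ13


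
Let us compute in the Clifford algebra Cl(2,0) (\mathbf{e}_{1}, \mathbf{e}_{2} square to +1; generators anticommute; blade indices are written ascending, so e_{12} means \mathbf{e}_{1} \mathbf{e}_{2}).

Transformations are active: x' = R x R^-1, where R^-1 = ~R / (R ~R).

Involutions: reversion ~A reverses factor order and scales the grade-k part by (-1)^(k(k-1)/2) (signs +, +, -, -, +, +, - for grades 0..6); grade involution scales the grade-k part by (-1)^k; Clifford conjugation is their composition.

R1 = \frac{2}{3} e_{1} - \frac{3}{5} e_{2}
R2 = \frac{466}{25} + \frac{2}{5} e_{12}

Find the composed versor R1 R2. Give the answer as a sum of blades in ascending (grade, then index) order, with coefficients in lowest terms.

Distribute over the terms of R1 (each basis-blade product reordered to ascending indices, repeated generators contracted through their squares):
(\frac{2}{3} e_{1}) R2 = \frac{932}{75} e_{1} + \frac{4}{15} e_{2}
(-\frac{3}{5} e_{2}) R2 = \frac{6}{25} e_{1} - \frac{1398}{125} e_{2}
Summing the partial products and collecting blades:
Answer: \frac{38}{3} e_{1} - \frac{4094}{375} e_{2}


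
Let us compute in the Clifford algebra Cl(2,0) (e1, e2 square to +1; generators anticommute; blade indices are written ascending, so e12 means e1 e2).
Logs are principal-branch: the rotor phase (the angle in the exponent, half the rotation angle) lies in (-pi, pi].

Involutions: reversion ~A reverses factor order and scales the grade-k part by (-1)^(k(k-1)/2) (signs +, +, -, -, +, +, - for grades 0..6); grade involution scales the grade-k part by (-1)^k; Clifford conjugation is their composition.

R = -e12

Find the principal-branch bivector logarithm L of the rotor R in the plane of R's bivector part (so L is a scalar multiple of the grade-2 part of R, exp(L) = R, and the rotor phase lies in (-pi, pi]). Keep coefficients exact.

The scalar part of R is 0, which pins the rotor phase on the principal branch; dividing the bivector part by the sine of that phase recovers the unit plane, and L is the phase times that plane.
Concretely: cos(phase) = 0 gives phase = ±pi/2, and since phase/sin(phase) is even the sign is immaterial: L = (phase/sin(phase)) * <R>_2 = (pi/2) * <R>_2.
Answer: -pi/2*e12


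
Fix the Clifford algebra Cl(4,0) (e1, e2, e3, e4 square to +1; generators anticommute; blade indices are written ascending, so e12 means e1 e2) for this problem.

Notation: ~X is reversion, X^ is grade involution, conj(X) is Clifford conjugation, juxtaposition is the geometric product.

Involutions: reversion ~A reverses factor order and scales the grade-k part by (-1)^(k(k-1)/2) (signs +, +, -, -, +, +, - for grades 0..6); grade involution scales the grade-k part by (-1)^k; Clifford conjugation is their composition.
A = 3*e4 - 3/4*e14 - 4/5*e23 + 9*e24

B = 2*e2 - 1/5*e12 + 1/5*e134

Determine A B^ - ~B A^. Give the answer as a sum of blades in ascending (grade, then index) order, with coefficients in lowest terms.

first term: -29/20*e3 + 18*e4 - 19/25*e13 + 9/5*e14 + 123/20*e24 + 9/5*e123 - 97/50*e124
second term: -29/20*e3 + 18*e4 + 11/25*e13 + 9/5*e14 - 117/20*e24 - 9/5*e123 + 37/50*e124
Answer: -6/5*e13 + 12*e24 + 18/5*e123 - 67/25*e124


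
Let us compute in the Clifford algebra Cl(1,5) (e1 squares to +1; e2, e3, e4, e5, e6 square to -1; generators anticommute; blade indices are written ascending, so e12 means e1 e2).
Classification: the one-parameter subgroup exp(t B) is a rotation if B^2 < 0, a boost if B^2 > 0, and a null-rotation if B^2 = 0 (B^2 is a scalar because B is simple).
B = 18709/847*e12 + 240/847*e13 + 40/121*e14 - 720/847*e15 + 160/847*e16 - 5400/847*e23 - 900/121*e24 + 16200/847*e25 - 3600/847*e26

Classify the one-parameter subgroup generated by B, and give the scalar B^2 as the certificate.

B^2 term by term: the squares give (18709/847)^2*(e12)^2 + (240/847)^2*(e13)^2 + (40/121)^2*(e14)^2 + (-720/847)^2*(e15)^2 + (160/847)^2*(e16)^2 + (-5400/847)^2*(e23)^2 + (-900/121)^2*(e24)^2 + (16200/847)^2*(e25)^2 + (-3600/847)^2*(e26)^2 = 350026681/717409*(+1) + 57600/717409*(+1) + 1600/14641*(+1) + 518400/717409*(+1) + 25600/717409*(+1) + 29160000/717409*(-1) + 810000/14641*(-1) + 262440000/717409*(-1) + 12960000/717409*(-1) = 9 (each basis 2-blade squares to minus the product of its generators' squares); cross terms between blades sharing an index anticommute and cancel; the commuting (index-disjoint) pairs give grade-4 terms 2*c*c'*(blade product), which cancel blade by blade — e1234: 432000/102487 - 432000/102487 = 0; e1235: -7776000/717409 + 7776000/717409 = 0; e1236: 1728000/717409 - 1728000/717409 = 0; e1245: -1296000/102487 + 1296000/102487 = 0; e1246: 288000/102487 - 288000/102487 = 0; e1256: -5184000/717409 + 5184000/717409 = 0 — confirming B is simple. So B^2 = 9.
Answer: boost, certificate B^2 = 9. Key observation: B^2 = 9 is a conjugation invariant, so its sign decides the class regardless of the surface form of B.


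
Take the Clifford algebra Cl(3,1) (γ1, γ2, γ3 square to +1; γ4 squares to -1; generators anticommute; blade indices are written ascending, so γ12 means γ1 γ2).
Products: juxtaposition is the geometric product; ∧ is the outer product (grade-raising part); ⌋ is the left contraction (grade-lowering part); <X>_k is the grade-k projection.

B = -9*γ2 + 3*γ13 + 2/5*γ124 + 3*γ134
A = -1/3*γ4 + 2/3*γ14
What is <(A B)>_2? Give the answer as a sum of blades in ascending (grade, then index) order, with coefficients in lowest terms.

step 1: -4/15*γ2 - 2*γ3 + 2/15*γ12 + γ13 - 3*γ24 + 2*γ34 + 6*γ124 - γ134
step 2: 2/15*γ12 + γ13 - 3*γ24 + 2*γ34
Answer: 2/15*γ12 + γ13 - 3*γ24 + 2*γ34


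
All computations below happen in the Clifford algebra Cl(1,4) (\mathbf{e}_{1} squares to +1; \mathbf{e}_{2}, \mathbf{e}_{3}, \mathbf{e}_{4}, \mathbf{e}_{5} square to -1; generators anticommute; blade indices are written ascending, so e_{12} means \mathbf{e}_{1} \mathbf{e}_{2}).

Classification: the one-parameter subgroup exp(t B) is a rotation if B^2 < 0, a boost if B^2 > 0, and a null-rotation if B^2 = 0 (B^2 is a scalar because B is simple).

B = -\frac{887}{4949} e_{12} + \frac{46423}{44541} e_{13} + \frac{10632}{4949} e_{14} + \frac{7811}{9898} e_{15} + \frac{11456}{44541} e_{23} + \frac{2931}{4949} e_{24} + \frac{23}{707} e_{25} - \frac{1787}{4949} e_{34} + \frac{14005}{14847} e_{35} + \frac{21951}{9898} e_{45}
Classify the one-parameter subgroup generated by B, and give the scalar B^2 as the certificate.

B^2 term by term: the squares give (-\frac{887}{4949})^2*(e_{12})^2 + (\frac{46423}{44541})^2*(e_{13})^2 + (\frac{10632}{4949})^2*(e_{14})^2 + (\frac{7811}{9898})^2*(e_{15})^2 + (\frac{11456}{44541})^2*(e_{23})^2 + (\frac{2931}{4949})^2*(e_{24})^2 + (\frac{23}{707})^2*(e_{25})^2 + (-\frac{1787}{4949})^2*(e_{34})^2 + (\frac{14005}{14847})^2*(e_{35})^2 + (\frac{21951}{9898})^2*(e_{45})^2 = \frac{786769}{24492601}*(+1) + \frac{2155094929}{1983900681}*(+1) + \frac{113039424}{24492601}*(+1) + \frac{61011721}{97970404}*(+1) + \frac{131239936}{1983900681}*(-1) + \frac{8590761}{24492601}*(-1) + \frac{529}{499849}*(-1) + \frac{3193369}{24492601}*(-1) + \frac{196140025}{220433409}*(-1) + \frac{481846401}{97970404}*(-1) = 0 (each basis 2-blade squares to minus the product of its generators' squares); cross terms between blades sharing an index anticommute and cancel; the commuting (index-disjoint) pairs give grade-4 terms 2*c*c'*(blade product), which cancel blade by blade — e_{1234}: \frac{3170138}{24492601} - \frac{90710542}{73477803} + \frac{81200128}{73477803} = 0; e_{1235}: -\frac{24844870}{73477803} - \frac{2135458}{31490487} + \frac{89482816}{220433409} = 0; e_{1245}: -\frac{19470537}{24492601} - \frac{489072}{3498943} + \frac{22894041}{24492601} = 0; e_{1345}: \frac{113225697}{24492601} - \frac{99267440}{24492601} - \frac{13958257}{24492601} = 0; e_{2345}: \frac{27941184}{24492601} - \frac{27365770}{24492601} - \frac{82202}{3498943} = 0 — confirming B is simple. So B^2 = 0.
Answer: null-rotation, certificate B^2 = 0. Why this suffices: the scalar 0 survives any versor conjugation, so its sign alone determines the class however B is presented.


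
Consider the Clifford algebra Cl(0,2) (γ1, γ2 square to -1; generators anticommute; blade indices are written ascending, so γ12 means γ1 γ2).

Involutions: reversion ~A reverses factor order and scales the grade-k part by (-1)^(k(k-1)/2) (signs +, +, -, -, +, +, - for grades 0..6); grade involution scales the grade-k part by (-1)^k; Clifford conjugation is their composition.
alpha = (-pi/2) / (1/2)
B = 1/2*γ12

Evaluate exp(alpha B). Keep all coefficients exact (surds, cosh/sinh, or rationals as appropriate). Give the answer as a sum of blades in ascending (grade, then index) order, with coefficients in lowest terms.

B^2 = (1/2)^2*(γ12)^2 = 1/4*(-1) = -1/4 (a basis 2-blade squares to minus the product of its generators' squares).
B^2 = -1/4 — the negative square puts this in the circular regime; l = 1/2, alpha*l = -pi/2, so exp(alpha B) = cos(-pi/2) + (sin(-pi/2)/(1/2))*B = 0 + (-2)*B.
Answer: -γ12


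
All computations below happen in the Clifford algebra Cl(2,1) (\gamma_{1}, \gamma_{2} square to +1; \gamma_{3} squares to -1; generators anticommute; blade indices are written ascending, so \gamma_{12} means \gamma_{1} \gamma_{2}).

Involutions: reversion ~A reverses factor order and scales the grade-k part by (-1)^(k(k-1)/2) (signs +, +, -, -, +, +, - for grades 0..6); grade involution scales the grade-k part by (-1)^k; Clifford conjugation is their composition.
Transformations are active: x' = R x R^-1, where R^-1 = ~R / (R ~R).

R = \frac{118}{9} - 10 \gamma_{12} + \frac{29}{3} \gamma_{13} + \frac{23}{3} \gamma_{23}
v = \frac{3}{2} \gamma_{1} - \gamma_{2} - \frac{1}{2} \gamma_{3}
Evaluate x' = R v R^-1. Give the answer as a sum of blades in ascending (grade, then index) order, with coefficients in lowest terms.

~R = \frac{118}{9} + 10 \gamma_{12} - \frac{29}{3} \gamma_{13} - \frac{23}{3} \gamma_{23}, and R ~R = \frac{9694}{81}, so R^-1 = ~R / (\frac{9694}{81}).
R v = \frac{69}{2} \gamma_{1} + \frac{103}{18} \gamma_{2} - \frac{241}{18} \gamma_{3} + \frac{157}{6} \gamma_{123}
Answer: \frac{13119}{4847} \gamma_{1} + \frac{62825}{9694} \gamma_{2} - \frac{65981}{9694} \gamma_{3}


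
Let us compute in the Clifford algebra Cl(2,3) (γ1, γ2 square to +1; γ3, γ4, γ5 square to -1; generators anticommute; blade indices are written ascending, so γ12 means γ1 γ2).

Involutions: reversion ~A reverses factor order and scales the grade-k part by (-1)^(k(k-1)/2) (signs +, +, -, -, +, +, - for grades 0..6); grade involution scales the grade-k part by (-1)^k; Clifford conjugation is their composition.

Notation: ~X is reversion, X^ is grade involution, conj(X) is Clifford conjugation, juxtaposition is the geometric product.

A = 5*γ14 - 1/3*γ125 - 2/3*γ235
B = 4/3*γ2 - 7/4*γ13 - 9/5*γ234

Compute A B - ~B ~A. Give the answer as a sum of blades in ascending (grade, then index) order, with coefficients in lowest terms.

first term: 4/9*γ15 - 35/4*γ34 - 8/9*γ35 - 6/5*γ45 + 9*γ123 - 20/3*γ124 - 7/6*γ125 - 7/12*γ235 - 3/5*γ1345
second term: -4/9*γ15 + 35/4*γ34 + 8/9*γ35 + 6/5*γ45 - 9*γ123 + 20/3*γ124 + 7/6*γ125 + 7/12*γ235 - 3/5*γ1345
Answer: 8/9*γ15 - 35/2*γ34 - 16/9*γ35 - 12/5*γ45 + 18*γ123 - 40/3*γ124 - 7/3*γ125 - 7/6*γ235


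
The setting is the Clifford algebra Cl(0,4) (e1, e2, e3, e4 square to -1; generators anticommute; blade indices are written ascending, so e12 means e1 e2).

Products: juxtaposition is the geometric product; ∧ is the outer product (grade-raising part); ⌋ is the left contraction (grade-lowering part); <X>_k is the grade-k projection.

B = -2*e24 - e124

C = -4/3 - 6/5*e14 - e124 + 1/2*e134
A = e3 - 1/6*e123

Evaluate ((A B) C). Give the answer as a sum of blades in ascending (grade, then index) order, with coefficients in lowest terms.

step 1: -1/6*e34 + 1/3*e134 + 2*e234 - e1234
step 2: 1/6 + 1/12*e1 + 1/2*e2 + 3/5*e3 + e12 + 9/5*e13 - 23/15*e23 + 2/9*e34 - 77/30*e123 - 4/9*e134 - 8/3*e234 + 4/3*e1234
Answer: 1/6 + 1/12*e1 + 1/2*e2 + 3/5*e3 + e12 + 9/5*e13 - 23/15*e23 + 2/9*e34 - 77/30*e123 - 4/9*e134 - 8/3*e234 + 4/3*e1234


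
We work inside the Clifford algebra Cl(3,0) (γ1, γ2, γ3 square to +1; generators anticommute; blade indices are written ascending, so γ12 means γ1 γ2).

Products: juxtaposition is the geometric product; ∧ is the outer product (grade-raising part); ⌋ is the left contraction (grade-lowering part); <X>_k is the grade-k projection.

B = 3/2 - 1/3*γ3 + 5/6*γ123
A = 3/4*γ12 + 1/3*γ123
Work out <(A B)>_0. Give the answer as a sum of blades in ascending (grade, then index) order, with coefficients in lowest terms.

step 1: -5/18 - 5/8*γ3 + 73/72*γ12 + 1/4*γ123
step 2: -5/18
Answer: -5/18


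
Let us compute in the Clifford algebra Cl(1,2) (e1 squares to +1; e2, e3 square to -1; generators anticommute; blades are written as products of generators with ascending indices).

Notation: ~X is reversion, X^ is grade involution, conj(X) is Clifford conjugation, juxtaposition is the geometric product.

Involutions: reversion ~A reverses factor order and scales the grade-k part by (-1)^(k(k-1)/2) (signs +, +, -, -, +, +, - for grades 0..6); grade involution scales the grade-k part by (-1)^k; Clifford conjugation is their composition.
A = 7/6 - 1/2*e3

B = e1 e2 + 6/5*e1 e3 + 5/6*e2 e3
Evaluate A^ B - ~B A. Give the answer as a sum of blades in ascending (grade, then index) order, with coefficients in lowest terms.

first term: 3/5*e1 + 5/12*e2 + 7/6*e1 e2 + 7/5*e1 e3 + 35/36*e2 e3 + 1/2*e1 e2 e3
second term: -3/5*e1 - 5/12*e2 - 7/6*e1 e2 - 7/5*e1 e3 - 35/36*e2 e3 + 1/2*e1 e2 e3
Answer: 6/5*e1 + 5/6*e2 + 7/3*e1 e2 + 14/5*e1 e3 + 35/18*e2 e3


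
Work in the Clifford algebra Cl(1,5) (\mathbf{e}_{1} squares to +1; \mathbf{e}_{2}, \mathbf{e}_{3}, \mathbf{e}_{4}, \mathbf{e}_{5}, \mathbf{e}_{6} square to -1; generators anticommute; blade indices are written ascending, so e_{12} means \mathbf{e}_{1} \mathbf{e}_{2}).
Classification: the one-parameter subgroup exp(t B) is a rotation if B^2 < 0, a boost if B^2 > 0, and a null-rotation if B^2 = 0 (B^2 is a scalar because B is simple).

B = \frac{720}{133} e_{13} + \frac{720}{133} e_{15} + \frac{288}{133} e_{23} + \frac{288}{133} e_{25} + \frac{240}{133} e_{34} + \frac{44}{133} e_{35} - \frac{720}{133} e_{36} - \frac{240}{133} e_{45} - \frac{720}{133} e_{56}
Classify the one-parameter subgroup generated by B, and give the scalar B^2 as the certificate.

B^2 term by term: the squares give (\frac{720}{133})^2*(e_{13})^2 + (\frac{720}{133})^2*(e_{15})^2 + (\frac{288}{133})^2*(e_{23})^2 + (\frac{288}{133})^2*(e_{25})^2 + (\frac{240}{133})^2*(e_{34})^2 + (\frac{44}{133})^2*(e_{35})^2 + (-\frac{720}{133})^2*(e_{36})^2 + (-\frac{240}{133})^2*(e_{45})^2 + (-\frac{720}{133})^2*(e_{56})^2 = \frac{518400}{17689}*(+1) + \frac{518400}{17689}*(+1) + \frac{82944}{17689}*(-1) + \frac{82944}{17689}*(-1) + \frac{57600}{17689}*(-1) + \frac{1936}{17689}*(-1) + \frac{518400}{17689}*(-1) + \frac{57600}{17689}*(-1) + \frac{518400}{17689}*(-1) = -16 (each basis 2-blade squares to minus the product of its generators' squares); cross terms between blades sharing an index anticommute and cancel; the commuting (index-disjoint) pairs give grade-4 terms 2*c*c'*(blade product), which cancel blade by blade — e_{1235}: -\frac{414720}{17689} + \frac{414720}{17689} = 0; e_{1345}: -\frac{345600}{17689} + \frac{345600}{17689} = 0; e_{1356}: -\frac{1036800}{17689} + \frac{1036800}{17689} = 0; e_{2345}: -\frac{138240}{17689} + \frac{138240}{17689} = 0; e_{2356}: -\frac{414720}{17689} + \frac{414720}{17689} = 0; e_{3456}: -\frac{345600}{17689} + \frac{345600}{17689} = 0 — confirming B is simple. So B^2 = -16.
Answer: rotation, certificate B^2 = -16. Key observation: B^2 = -16 is a conjugation invariant, so its sign decides the class regardless of the surface form of B.


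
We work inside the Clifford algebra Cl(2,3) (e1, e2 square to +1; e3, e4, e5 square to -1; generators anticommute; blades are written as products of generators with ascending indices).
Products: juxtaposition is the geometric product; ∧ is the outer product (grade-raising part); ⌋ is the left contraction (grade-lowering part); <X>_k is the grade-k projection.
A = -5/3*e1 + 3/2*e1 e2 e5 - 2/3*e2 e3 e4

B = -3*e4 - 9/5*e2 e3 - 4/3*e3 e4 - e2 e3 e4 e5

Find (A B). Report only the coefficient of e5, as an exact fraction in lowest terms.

step 1: -8/9*e2 + 6/5*e4 - 2/3*e5 + 5*e1 e4 - 2*e2 e3 + 3*e1 e2 e3 + 13/18*e1 e3 e4 - 27/10*e1 e3 e5 + 9/2*e1 e2 e4 e5 - 1/3*e1 e2 e3 e4 e5
Answer: -2/3


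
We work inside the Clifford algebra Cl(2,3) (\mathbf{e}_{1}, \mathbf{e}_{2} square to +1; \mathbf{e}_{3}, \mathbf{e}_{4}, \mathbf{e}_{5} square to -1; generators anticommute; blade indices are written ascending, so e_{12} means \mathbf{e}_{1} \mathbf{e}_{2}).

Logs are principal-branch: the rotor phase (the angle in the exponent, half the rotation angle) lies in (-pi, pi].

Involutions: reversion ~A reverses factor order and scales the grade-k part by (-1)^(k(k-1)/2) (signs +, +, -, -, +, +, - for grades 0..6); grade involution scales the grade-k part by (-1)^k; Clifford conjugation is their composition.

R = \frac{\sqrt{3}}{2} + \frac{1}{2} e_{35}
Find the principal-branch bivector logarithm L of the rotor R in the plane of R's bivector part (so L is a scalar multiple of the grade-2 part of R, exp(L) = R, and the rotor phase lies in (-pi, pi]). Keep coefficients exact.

The scalar part of R is \frac{\sqrt{3}}{2}, and that scalar determines the rotor phase on the principal branch; recovering the unit plane as bivector-part over sine of the phase gives L = phase * plane.
Concretely: cos(phase) = \frac{\sqrt{3}}{2} gives phase = ±\frac{\pi}{6}, and since phase/sin(phase) is even the sign is immaterial: L = (phase/sin(phase)) * <R>_2 = (\frac{\pi}{3}) * <R>_2.
Answer: \frac{\pi}{6} e_{35}


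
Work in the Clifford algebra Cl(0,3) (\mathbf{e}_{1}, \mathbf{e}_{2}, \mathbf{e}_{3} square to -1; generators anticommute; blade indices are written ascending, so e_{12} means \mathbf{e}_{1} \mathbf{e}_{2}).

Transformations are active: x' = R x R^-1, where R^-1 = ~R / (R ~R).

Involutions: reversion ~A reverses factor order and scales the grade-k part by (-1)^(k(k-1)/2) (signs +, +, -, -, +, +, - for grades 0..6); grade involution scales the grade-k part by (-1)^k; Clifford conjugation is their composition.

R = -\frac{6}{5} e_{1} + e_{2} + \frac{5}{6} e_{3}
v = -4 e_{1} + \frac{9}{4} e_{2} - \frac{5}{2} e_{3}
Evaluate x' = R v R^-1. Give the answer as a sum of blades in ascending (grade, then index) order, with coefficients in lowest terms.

~R = -\frac{6}{5} e_{1} + e_{2} + \frac{5}{6} e_{3}, and R ~R = -\frac{2821}{900}, so R^-1 = ~R / (-\frac{2821}{900}).
R v = -\frac{149}{30} + \frac{13}{10} e_{12} + \frac{19}{3} e_{13} - \frac{35}{8} e_{23}
Answer: \frac{556}{2821} e_{1} + \frac{10371}{11284} e_{2} + \frac{29005}{5642} e_{3}


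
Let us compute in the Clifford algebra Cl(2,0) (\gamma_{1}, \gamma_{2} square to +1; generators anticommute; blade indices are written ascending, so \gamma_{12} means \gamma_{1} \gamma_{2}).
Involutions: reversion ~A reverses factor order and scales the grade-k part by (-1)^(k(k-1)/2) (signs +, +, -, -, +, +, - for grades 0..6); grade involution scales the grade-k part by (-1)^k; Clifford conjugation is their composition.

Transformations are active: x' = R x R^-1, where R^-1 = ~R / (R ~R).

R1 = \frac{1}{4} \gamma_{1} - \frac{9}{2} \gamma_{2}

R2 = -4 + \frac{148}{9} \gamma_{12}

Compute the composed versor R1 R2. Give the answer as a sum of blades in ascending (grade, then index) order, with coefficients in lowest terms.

Distribute over the terms of R1 (each basis-blade product reordered to ascending indices, repeated generators contracted through their squares):
(\frac{1}{4} \gamma_{1}) R2 = -\gamma_{1} + \frac{37}{9} \gamma_{2}
(-\frac{9}{2} \gamma_{2}) R2 = 74 \gamma_{1} + 18 \gamma_{2}
Summing the partial products and collecting blades:
Answer: 73 \gamma_{1} + \frac{199}{9} \gamma_{2}


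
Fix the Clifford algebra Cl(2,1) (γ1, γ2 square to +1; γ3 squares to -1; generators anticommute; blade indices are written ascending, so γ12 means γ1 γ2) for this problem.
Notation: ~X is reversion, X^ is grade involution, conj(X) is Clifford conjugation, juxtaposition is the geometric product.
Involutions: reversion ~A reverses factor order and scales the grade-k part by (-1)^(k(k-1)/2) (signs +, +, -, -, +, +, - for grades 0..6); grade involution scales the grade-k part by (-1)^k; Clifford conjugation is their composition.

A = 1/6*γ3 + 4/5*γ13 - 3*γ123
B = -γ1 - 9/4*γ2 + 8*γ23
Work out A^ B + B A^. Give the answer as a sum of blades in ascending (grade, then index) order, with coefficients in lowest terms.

first term: 24*γ1 - 4/3*γ2 + 4/5*γ3 + 32/5*γ12 + 79/12*γ13 - 27/8*γ23 + 9/5*γ123
second term: 24*γ1 + 4/3*γ2 - 4/5*γ3 - 32/5*γ12 + 83/12*γ13 - 21/8*γ23 + 9/5*γ123
Answer: 48*γ1 + 27/2*γ13 - 6*γ23 + 18/5*γ123


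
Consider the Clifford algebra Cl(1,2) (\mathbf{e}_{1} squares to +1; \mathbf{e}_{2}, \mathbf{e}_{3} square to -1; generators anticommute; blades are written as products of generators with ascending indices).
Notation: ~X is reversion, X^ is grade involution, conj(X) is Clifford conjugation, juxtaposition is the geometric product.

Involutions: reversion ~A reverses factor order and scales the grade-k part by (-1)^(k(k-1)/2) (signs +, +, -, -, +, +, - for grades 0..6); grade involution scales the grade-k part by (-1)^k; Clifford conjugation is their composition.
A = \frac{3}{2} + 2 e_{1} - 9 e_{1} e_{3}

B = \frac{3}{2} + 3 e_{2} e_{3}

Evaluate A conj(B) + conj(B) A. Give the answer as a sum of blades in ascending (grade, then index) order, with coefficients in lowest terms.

first term: \frac{9}{4} + 3 e_{1} + 27 e_{1} e_{2} - \frac{27}{2} e_{1} e_{3} - \frac{9}{2} e_{2} e_{3} - 6 e_{1} e_{2} e_{3}
second term: \frac{9}{4} + 3 e_{1} - 27 e_{1} e_{2} - \frac{27}{2} e_{1} e_{3} - \frac{9}{2} e_{2} e_{3} - 6 e_{1} e_{2} e_{3}
Answer: \frac{9}{2} + 6 e_{1} - 27 e_{1} e_{3} - 9 e_{2} e_{3} - 12 e_{1} e_{2} e_{3}


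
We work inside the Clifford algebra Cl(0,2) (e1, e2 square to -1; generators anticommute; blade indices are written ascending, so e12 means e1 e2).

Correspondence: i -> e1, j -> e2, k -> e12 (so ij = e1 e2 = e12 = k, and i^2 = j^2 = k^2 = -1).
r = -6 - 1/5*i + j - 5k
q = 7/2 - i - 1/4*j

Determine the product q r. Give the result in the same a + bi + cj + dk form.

In blades: q = 7/2 - e1 - 1/4*e2, r = -6 - 1/5*e1 + e2 - 5*e12.
Distribute q over r term by term (generator squares from the signature, products reordered to ascending indices): (7/2)*r = -21 - 7/10*e1 + 7/2*e2 - 35/2*e12; (-e1)*r = -1/5 + 6*e1 - 5*e2 - e12; (-1/4*e2)*r = 1/4 + 5/4*e1 + 3/2*e2 - 1/20*e12.
Sum: -419/20 + 131/20*e1 - 371/20*e12; translating back through the correspondence:
Answer: -419/20 + 131/20*i - 371/20*k


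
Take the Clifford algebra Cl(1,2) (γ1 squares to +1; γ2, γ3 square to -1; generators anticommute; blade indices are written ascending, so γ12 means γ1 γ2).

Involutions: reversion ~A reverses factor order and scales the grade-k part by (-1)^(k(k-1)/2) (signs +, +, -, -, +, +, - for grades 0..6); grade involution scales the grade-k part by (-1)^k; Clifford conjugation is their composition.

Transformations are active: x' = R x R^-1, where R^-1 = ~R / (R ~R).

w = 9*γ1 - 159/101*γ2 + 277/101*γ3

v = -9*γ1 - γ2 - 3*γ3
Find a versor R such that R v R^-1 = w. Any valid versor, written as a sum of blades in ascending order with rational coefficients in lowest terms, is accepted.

A norm check does it: q(v) = q(w) = 71, hence R = v + w = -260/101*γ2 - 26/101*γ3 realises the map — parallel part kept, (v - w)/2 negated, v carried to w.
Answer: -260/101*γ2 - 26/101*γ3


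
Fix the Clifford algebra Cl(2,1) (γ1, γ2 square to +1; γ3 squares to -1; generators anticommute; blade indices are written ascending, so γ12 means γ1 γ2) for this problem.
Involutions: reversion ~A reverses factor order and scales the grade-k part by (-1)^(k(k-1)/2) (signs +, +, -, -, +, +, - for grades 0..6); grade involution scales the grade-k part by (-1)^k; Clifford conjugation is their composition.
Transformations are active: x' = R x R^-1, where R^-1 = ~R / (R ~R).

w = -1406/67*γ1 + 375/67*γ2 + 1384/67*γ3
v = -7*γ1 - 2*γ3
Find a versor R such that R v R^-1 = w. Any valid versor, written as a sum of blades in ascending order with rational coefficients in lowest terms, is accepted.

Here q(v) = q(w) = 45; the classical choice R = v + w = -1875/67*γ1 + 375/67*γ2 + 1250/67*γ3 then realises v -> w under the sandwich.
Answer: -1875/67*γ1 + 375/67*γ2 + 1250/67*γ3


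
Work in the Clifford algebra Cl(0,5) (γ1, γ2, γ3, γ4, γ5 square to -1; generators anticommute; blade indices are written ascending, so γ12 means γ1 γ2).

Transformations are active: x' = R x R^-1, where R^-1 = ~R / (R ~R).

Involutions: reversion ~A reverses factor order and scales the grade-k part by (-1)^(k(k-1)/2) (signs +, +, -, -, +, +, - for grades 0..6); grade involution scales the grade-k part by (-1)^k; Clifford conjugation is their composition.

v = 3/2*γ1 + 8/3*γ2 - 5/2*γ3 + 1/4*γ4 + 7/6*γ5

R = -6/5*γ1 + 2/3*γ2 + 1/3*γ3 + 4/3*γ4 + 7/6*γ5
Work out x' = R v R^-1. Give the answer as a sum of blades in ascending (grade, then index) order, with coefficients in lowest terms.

~R = -6/5*γ1 + 2/3*γ2 + 1/3*γ3 + 4/3*γ4 + 7/6*γ5, and R ~R = -4621/900, so R^-1 = ~R / (-4621/900).
R v = -151/180 - 21/5*γ12 + 5/2*γ13 - 23/10*γ14 - 63/20*γ15 - 23/9*γ23 - 61/18*γ24 - 7/3*γ25 + 41/12*γ34 + 119/36*γ35 + 91/72*γ45
Answer: -17487/9242*γ1 - 11316/4621*γ2 + 72335/27726*γ3 + 10297/55452*γ4 - 7259/9242*γ5


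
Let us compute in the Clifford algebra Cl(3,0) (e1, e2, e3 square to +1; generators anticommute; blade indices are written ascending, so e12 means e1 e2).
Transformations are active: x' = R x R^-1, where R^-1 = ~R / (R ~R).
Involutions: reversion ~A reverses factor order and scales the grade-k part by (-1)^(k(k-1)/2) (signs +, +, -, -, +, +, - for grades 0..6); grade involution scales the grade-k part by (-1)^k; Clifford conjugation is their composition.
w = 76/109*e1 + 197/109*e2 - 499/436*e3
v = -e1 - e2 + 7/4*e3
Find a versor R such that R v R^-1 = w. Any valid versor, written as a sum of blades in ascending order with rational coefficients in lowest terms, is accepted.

Take R = v + w = -33/109*e1 + 88/109*e2 + 66/109*e3. Because q(v) = q(w) = 81/16, conjugation by R sends v exactly to w.
Answer: -33/109*e1 + 88/109*e2 + 66/109*e3


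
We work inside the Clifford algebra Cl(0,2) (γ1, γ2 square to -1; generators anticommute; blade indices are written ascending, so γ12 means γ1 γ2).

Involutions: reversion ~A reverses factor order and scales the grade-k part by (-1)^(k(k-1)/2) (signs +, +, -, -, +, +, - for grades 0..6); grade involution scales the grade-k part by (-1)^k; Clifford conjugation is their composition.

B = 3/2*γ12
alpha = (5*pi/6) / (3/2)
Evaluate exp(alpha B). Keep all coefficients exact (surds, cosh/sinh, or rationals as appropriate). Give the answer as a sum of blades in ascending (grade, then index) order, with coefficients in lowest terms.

B^2 = (3/2)^2*(γ12)^2 = 9/4*(-1) = -9/4 (a basis 2-blade squares to minus the product of its generators' squares).
B^2 = -9/4 — the series telescopes trigonometrically here: l = 3/2, alpha*l = 5*pi/6, so exp(alpha B) = cos(5*pi/6) + (sin(5*pi/6)/(3/2))*B = -sqrt(3)/2 + (1/3)*B.
Answer: -sqrt(3)/2 + 1/2*γ12


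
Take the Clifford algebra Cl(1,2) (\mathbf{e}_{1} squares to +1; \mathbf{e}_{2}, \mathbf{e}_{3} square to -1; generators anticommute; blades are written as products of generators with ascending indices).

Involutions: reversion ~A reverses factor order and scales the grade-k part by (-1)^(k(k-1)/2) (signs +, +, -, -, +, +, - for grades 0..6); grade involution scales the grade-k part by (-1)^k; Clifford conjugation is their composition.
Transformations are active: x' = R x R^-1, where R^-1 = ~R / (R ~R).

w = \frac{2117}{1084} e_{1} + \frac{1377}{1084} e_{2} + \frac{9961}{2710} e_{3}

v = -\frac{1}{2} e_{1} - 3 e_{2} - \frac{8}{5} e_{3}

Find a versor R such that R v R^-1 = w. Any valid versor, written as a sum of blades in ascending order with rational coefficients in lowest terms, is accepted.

Equal squares first: v^2 = w^2 = -\frac{1131}{100}. Then v + w = \frac{1575}{1084} e_{1} - \frac{1875}{1084} e_{2} + \frac{1125}{542} e_{3} is a versor taking v to w, provided it is invertible.
Answer: \frac{1575}{1084} e_{1} - \frac{1875}{1084} e_{2} + \frac{1125}{542} e_{3}
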